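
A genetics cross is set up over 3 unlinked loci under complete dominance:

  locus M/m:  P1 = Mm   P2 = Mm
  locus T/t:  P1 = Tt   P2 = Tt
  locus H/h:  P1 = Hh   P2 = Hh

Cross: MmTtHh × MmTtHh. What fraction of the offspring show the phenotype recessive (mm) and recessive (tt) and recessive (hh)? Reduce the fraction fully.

MmTtHh gametes: MTH×1, MTh×1, MtH×1, Mth×1, mTH×1, mTh×1, mtH×1, mth×1
MmTtHh gametes: MTH×1, MTh×1, MtH×1, Mth×1, mTH×1, mTh×1, mtH×1, mth×1
MmTtHh×MmTtHh grid (8·8=64): MMTTHH=1 MMTTHh=2 MMTThh=1 MMTtHH=2 MMTtHh=4 MMTthh=2 MMttHH=1 MMttHh=2 MMtthh=1 MmTTHH=2 MmTTHh=4 MmTThh=2 MmTtHH=4 MmTtHh=8 MmTthh=4 MmttHH=2 MmttHh=4 Mmtthh=2 mmTTHH=1 mmTTHh=2 mmTThh=1 mmTtHH=2 mmTtHh=4 mmTthh=2 mmttHH=1 mmttHh=2 mmtthh=1
mm tt hh hits 1/64; gcd=1; 1÷1/64÷1 = 1/64

P(mm tt hh) = 1/64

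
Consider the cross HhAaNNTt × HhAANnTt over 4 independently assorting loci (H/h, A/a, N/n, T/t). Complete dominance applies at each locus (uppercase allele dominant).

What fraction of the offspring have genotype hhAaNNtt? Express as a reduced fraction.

P(hhAaNNtt) = 1/64

HhAaNNTt gametes: HANT×2, HANt×2, HaNT×2, HaNt×2, hANT×2, hANt×2, haNT×2, haNt×2
HhAANnTt gametes: HANT×2, HANt×2, HAnT×2, HAnt×2, hANT×2, hANt×2, hAnT×2, hAnt×2
HhAaNNTt×HhAANnTt grid (16·16=256): HHAANNTT=4 HHAANNTt=8 HHAANNtt=4 HHAANnTT=4 HHAANnTt=8 HHAANntt=4 HHAaNNTT=4 HHAaNNTt=8 HHAaNNtt=4 HHAaNnTT=4 HHAaNnTt=8 HHAaNntt=4 HhAANNTT=8 HhAANNTt=16 HhAANNtt=8 HhAANnTT=8 HhAANnTt=16 HhAANntt=8 HhAaNNTT=8 HhAaNNTt=16 HhAaNNtt=8 HhAaNnTT=8 HhAaNnTt=16 HhAaNntt=8 hhAANNTT=4 hhAANNTt=8 hhAANNtt=4 hhAANnTT=4 hhAANnTt=8 hhAANntt=4 hhAaNNTT=4 hhAaNNTt=8 hhAaNNtt=4 hhAaNnTT=4 hhAaNnTt=8 hhAaNntt=4
hhAaNNtt hits 4/256; gcd=4; 4÷4/256÷4 = 1/64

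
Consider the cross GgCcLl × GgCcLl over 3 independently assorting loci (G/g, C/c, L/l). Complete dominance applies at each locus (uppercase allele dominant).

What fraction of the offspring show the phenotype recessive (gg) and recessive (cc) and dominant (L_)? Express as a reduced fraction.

GgCcLl gametes: GCL×1, GCl×1, GcL×1, Gcl×1, gCL×1, gCl×1, gcL×1, gcl×1
GgCcLl gametes: GCL×1, GCl×1, GcL×1, Gcl×1, gCL×1, gCl×1, gcL×1, gcl×1
GgCcLl×GgCcLl grid (8·8=64): GGCCLL=1 GGCCLl=2 GGCCll=1 GGCcLL=2 GGCcLl=4 GGCcll=2 GGccLL=1 GGccLl=2 GGccll=1 GgCCLL=2 GgCCLl=4 GgCCll=2 GgCcLL=4 GgCcLl=8 GgCcll=4 GgccLL=2 GgccLl=4 Ggccll=2 ggCCLL=1 ggCCLl=2 ggCCll=1 ggCcLL=2 ggCcLl=4 ggCcll=2 ggccLL=1 ggccLl=2 ggccll=1
gg cc L_ hits 3/64; gcd=1; 3÷1/64÷1 = 3/64

P(gg cc L_) = 3/64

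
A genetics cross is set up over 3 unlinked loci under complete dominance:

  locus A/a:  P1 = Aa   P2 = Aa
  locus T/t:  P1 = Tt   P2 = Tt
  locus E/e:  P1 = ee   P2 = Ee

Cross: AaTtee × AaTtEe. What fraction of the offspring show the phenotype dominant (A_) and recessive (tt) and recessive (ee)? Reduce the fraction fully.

P(A_ tt ee) = 3/32

AaTtee gametes: ATe×2, Ate×2, aTe×2, ate×2
AaTtEe gametes: ATE×1, ATe×1, AtE×1, Ate×1, aTE×1, aTe×1, atE×1, ate×1
AaTtee×AaTtEe grid (8·8=64): AATTEe=2 AATTee=2 AATtEe=4 AATtee=4 AAttEe=2 AAttee=2 AaTTEe=4 AaTTee=4 AaTtEe=8 AaTtee=8 AattEe=4 Aattee=4 aaTTEe=2 aaTTee=2 aaTtEe=4 aaTtee=4 aattEe=2 aattee=2
A_ tt ee hits 6/64; gcd=2; 6÷2/64÷2 = 3/32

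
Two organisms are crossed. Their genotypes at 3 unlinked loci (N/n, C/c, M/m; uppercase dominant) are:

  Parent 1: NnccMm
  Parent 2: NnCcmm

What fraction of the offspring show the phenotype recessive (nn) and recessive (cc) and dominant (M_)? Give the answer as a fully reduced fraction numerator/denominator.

P(nn cc M_) = 1/16

NnccMm gametes: NcM×2, Ncm×2, ncM×2, ncm×2
NnCcmm gametes: NCm×2, Ncm×2, nCm×2, ncm×2
NnccMm×NnCcmm grid (8·8=64): NNCcMm=4 NNCcmm=4 NNccMm=4 NNccmm=4 NnCcMm=8 NnCcmm=8 NnccMm=8 Nnccmm=8 nnCcMm=4 nnCcmm=4 nnccMm=4 nnccmm=4
nn cc M_ hits 4/64; gcd=4; 4÷4/64÷4 = 1/16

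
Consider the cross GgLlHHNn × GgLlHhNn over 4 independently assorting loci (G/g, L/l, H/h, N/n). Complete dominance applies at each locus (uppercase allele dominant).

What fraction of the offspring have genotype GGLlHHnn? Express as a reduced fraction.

P(GGLlHHnn) = 1/64

GgLlHHNn gametes: GLHN×2, GLHn×2, GlHN×2, GlHn×2, gLHN×2, gLHn×2, glHN×2, glHn×2
GgLlHhNn gametes: GLHN×1, GLHn×1, GLhN×1, GLhn×1, GlHN×1, GlHn×1, GlhN×1, Glhn×1, gLHN×1, gLHn×1, gLhN×1, gLhn×1, glHN×1, glHn×1, glhN×1, glhn×1
GgLlHHNn×GgLlHhNn grid (16·16=256): GGLLHHNN=2 GGLLHHNn=4 GGLLHHnn=2 GGLLHhNN=2 GGLLHhNn=4 GGLLHhnn=2 GGLlHHNN=4 GGLlHHNn=8 GGLlHHnn=4 GGLlHhNN=4 GGLlHhNn=8 GGLlHhnn=4 GGllHHNN=2 GGllHHNn=4 GGllHHnn=2 GGllHhNN=2 GGllHhNn=4 GGllHhnn=2 GgLLHHNN=4 GgLLHHNn=8 GgLLHHnn=4 GgLLHhNN=4 GgLLHhNn=8 GgLLHhnn=4 GgLlHHNN=8 GgLlHHNn=16 GgLlHHnn=8 GgLlHhNN=8 GgLlHhNn=16 GgLlHhnn=8 GgllHHNN=4 GgllHHNn=8 GgllHHnn=4 GgllHhNN=4 GgllHhNn=8 GgllHhnn=4 ggLLHHNN=2 ggLLHHNn=4 ggLLHHnn=2 ggLLHhNN=2 ggLLHhNn=4 ggLLHhnn=2 ggLlHHNN=4 ggLlHHNn=8 ggLlHHnn=4 ggLlHhNN=4 ggLlHhNn=8 ggLlHhnn=4 ggllHHNN=2 ggllHHNn=4 ggllHHnn=2 ggllHhNN=2 ggllHhNn=4 ggllHhnn=2
GGLlHHnn hits 4/256; gcd=4; 4÷4/256÷4 = 1/64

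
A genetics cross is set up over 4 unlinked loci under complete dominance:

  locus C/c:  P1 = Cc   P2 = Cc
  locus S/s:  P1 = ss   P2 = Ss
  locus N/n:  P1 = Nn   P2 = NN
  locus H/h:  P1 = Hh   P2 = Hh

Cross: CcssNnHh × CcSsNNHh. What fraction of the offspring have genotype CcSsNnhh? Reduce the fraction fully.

CcssNnHh gametes: CsNH×2, CsNh×2, CsnH×2, Csnh×2, csNH×2, csNh×2, csnH×2, csnh×2
CcSsNNHh gametes: CSNH×2, CSNh×2, CsNH×2, CsNh×2, cSNH×2, cSNh×2, csNH×2, csNh×2
CcssNnHh×CcSsNNHh grid (16·16=256): CCSsNNHH=4 CCSsNNHh=8 CCSsNNhh=4 CCSsNnHH=4 CCSsNnHh=8 CCSsNnhh=4 CCssNNHH=4 CCssNNHh=8 CCssNNhh=4 CCssNnHH=4 CCssNnHh=8 CCssNnhh=4 CcSsNNHH=8 CcSsNNHh=16 CcSsNNhh=8 CcSsNnHH=8 CcSsNnHh=16 CcSsNnhh=8 CcssNNHH=8 CcssNNHh=16 CcssNNhh=8 CcssNnHH=8 CcssNnHh=16 CcssNnhh=8 ccSsNNHH=4 ccSsNNHh=8 ccSsNNhh=4 ccSsNnHH=4 ccSsNnHh=8 ccSsNnhh=4 ccssNNHH=4 ccssNNHh=8 ccssNNhh=4 ccssNnHH=4 ccssNnHh=8 ccssNnhh=4
CcSsNnhh hits 8/256; gcd=8; 8÷8/256÷8 = 1/32

P(CcSsNnhh) = 1/32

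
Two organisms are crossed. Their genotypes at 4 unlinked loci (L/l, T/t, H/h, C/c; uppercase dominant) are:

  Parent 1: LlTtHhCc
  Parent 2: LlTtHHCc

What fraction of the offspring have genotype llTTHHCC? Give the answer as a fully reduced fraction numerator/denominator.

LlTtHhCc gametes: LTHC×1, LTHc×1, LThC×1, LThc×1, LtHC×1, LtHc×1, LthC×1, Lthc×1, lTHC×1, lTHc×1, lThC×1, lThc×1, ltHC×1, ltHc×1, lthC×1, lthc×1
LlTtHHCc gametes: LTHC×2, LTHc×2, LtHC×2, LtHc×2, lTHC×2, lTHc×2, ltHC×2, ltHc×2
LlTtHhCc×LlTtHHCc grid (16·16=256): LLTTHHCC=2 LLTTHHCc=4 LLTTHHcc=2 LLTTHhCC=2 LLTTHhCc=4 LLTTHhcc=2 LLTtHHCC=4 LLTtHHCc=8 LLTtHHcc=4 LLTtHhCC=4 LLTtHhCc=8 LLTtHhcc=4 LLttHHCC=2 LLttHHCc=4 LLttHHcc=2 LLttHhCC=2 LLttHhCc=4 LLttHhcc=2 LlTTHHCC=4 LlTTHHCc=8 LlTTHHcc=4 LlTTHhCC=4 LlTTHhCc=8 LlTTHhcc=4 LlTtHHCC=8 LlTtHHCc=16 LlTtHHcc=8 LlTtHhCC=8 LlTtHhCc=16 LlTtHhcc=8 LlttHHCC=4 LlttHHCc=8 LlttHHcc=4 LlttHhCC=4 LlttHhCc=8 LlttHhcc=4 llTTHHCC=2 llTTHHCc=4 llTTHHcc=2 llTTHhCC=2 llTTHhCc=4 llTTHhcc=2 llTtHHCC=4 llTtHHCc=8 llTtHHcc=4 llTtHhCC=4 llTtHhCc=8 llTtHhcc=4 llttHHCC=2 llttHHCc=4 llttHHcc=2 llttHhCC=2 llttHhCc=4 llttHhcc=2
llTTHHCC hits 2/256; gcd=2; 2÷2/256÷2 = 1/128

P(llTTHHCC) = 1/128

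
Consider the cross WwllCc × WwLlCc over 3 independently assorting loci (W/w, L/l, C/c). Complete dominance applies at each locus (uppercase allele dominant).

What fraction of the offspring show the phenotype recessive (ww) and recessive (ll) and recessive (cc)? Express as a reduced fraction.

WwllCc gametes: WlC×2, Wlc×2, wlC×2, wlc×2
WwLlCc gametes: WLC×1, WLc×1, WlC×1, Wlc×1, wLC×1, wLc×1, wlC×1, wlc×1
WwllCc×WwLlCc grid (8·8=64): WWLlCC=2 WWLlCc=4 WWLlcc=2 WWllCC=2 WWllCc=4 WWllcc=2 WwLlCC=4 WwLlCc=8 WwLlcc=4 WwllCC=4 WwllCc=8 Wwllcc=4 wwLlCC=2 wwLlCc=4 wwLlcc=2 wwllCC=2 wwllCc=4 wwllcc=2
ww ll cc hits 2/64; gcd=2; 2÷2/64÷2 = 1/32

P(ww ll cc) = 1/32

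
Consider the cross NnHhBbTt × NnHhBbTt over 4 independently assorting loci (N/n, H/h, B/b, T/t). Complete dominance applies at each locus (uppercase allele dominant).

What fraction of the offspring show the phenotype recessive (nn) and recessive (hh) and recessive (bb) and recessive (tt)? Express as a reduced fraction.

NnHhBbTt gametes: NHBT×1, NHBt×1, NHbT×1, NHbt×1, NhBT×1, NhBt×1, NhbT×1, Nhbt×1, nHBT×1, nHBt×1, nHbT×1, nHbt×1, nhBT×1, nhBt×1, nhbT×1, nhbt×1
NnHhBbTt gametes: NHBT×1, NHBt×1, NHbT×1, NHbt×1, NhBT×1, NhBt×1, NhbT×1, Nhbt×1, nHBT×1, nHBt×1, nHbT×1, nHbt×1, nhBT×1, nhBt×1, nhbT×1, nhbt×1
NnHhBbTt×NnHhBbTt grid (16·16=256): NNHHBBTT=1 NNHHBBTt=2 NNHHBBtt=1 NNHHBbTT=2 NNHHBbTt=4 NNHHBbtt=2 NNHHbbTT=1 NNHHbbTt=2 NNHHbbtt=1 NNHhBBTT=2 NNHhBBTt=4 NNHhBBtt=2 NNHhBbTT=4 NNHhBbTt=8 NNHhBbtt=4 NNHhbbTT=2 NNHhbbTt=4 NNHhbbtt=2 NNhhBBTT=1 NNhhBBTt=2 NNhhBBtt=1 NNhhBbTT=2 NNhhBbTt=4 NNhhBbtt=2 NNhhbbTT=1 NNhhbbTt=2 NNhhbbtt=1 NnHHBBTT=2 NnHHBBTt=4 NnHHBBtt=2 NnHHBbTT=4 NnHHBbTt=8 NnHHBbtt=4 NnHHbbTT=2 NnHHbbTt=4 NnHHbbtt=2 NnHhBBTT=4 NnHhBBTt=8 NnHhBBtt=4 NnHhBbTT=8 NnHhBbTt=16 NnHhBbtt=8 NnHhbbTT=4 NnHhbbTt=8 NnHhbbtt=4 NnhhBBTT=2 NnhhBBTt=4 NnhhBBtt=2 NnhhBbTT=4 NnhhBbTt=8 NnhhBbtt=4 NnhhbbTT=2 NnhhbbTt=4 Nnhhbbtt=2 nnHHBBTT=1 nnHHBBTt=2 nnHHBBtt=1 nnHHBbTT=2 nnHHBbTt=4 nnHHBbtt=2 nnHHbbTT=1 nnHHbbTt=2 nnHHbbtt=1 nnHhBBTT=2 nnHhBBTt=4 nnHhBBtt=2 nnHhBbTT=4 nnHhBbTt=8 nnHhBbtt=4 nnHhbbTT=2 nnHhbbTt=4 nnHhbbtt=2 nnhhBBTT=1 nnhhBBTt=2 nnhhBBtt=1 nnhhBbTT=2 nnhhBbTt=4 nnhhBbtt=2 nnhhbbTT=1 nnhhbbTt=2 nnhhbbtt=1
nn hh bb tt hits 1/256; gcd=1; 1÷1/256÷1 = 1/256

P(nn hh bb tt) = 1/256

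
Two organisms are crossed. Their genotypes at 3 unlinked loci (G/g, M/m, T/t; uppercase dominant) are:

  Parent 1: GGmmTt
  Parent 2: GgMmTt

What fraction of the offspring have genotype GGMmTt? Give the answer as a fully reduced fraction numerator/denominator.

GGmmTt gametes: GmT×4, Gmt×4
GgMmTt gametes: GMT×1, GMt×1, GmT×1, Gmt×1, gMT×1, gMt×1, gmT×1, gmt×1
GGmmTt×GgMmTt grid (8·8=64): GGMmTT=4 GGMmTt=8 GGMmtt=4 GGmmTT=4 GGmmTt=8 GGmmtt=4 GgMmTT=4 GgMmTt=8 GgMmtt=4 GgmmTT=4 GgmmTt=8 Ggmmtt=4
GGMmTt hits 8/64; gcd=8; 8÷8/64÷8 = 1/8

P(GGMmTt) = 1/8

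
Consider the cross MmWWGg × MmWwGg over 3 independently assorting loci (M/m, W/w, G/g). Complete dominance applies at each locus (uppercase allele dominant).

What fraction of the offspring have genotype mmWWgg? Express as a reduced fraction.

MmWWGg gametes: MWG×2, MWg×2, mWG×2, mWg×2
MmWwGg gametes: MWG×1, MWg×1, MwG×1, Mwg×1, mWG×1, mWg×1, mwG×1, mwg×1
MmWWGg×MmWwGg grid (8·8=64): MMWWGG=2 MMWWGg=4 MMWWgg=2 MMWwGG=2 MMWwGg=4 MMWwgg=2 MmWWGG=4 MmWWGg=8 MmWWgg=4 MmWwGG=4 MmWwGg=8 MmWwgg=4 mmWWGG=2 mmWWGg=4 mmWWgg=2 mmWwGG=2 mmWwGg=4 mmWwgg=2
mmWWgg hits 2/64; gcd=2; 2÷2/64÷2 = 1/32

P(mmWWgg) = 1/32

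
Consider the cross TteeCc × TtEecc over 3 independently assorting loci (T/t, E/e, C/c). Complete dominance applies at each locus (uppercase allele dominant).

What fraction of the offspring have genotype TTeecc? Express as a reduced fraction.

TteeCc gametes: TeC×2, Tec×2, teC×2, tec×2
TtEecc gametes: TEc×2, Tec×2, tEc×2, tec×2
TteeCc×TtEecc grid (8·8=64): TTEeCc=4 TTEecc=4 TTeeCc=4 TTeecc=4 TtEeCc=8 TtEecc=8 TteeCc=8 Tteecc=8 ttEeCc=4 ttEecc=4 tteeCc=4 tteecc=4
TTeecc hits 4/64; gcd=4; 4÷4/64÷4 = 1/16

P(TTeecc) = 1/16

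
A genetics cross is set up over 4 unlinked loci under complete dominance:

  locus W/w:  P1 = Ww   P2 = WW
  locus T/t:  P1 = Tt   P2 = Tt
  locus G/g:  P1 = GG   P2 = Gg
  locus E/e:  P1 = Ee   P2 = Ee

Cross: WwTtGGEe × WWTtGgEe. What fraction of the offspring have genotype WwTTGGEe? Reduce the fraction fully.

P(WwTTGGEe) = 1/32

WwTtGGEe gametes: WTGE×2, WTGe×2, WtGE×2, WtGe×2, wTGE×2, wTGe×2, wtGE×2, wtGe×2
WWTtGgEe gametes: WTGE×2, WTGe×2, WTgE×2, WTge×2, WtGE×2, WtGe×2, WtgE×2, Wtge×2
WwTtGGEe×WWTtGgEe grid (16·16=256): WWTTGGEE=4 WWTTGGEe=8 WWTTGGee=4 WWTTGgEE=4 WWTTGgEe=8 WWTTGgee=4 WWTtGGEE=8 WWTtGGEe=16 WWTtGGee=8 WWTtGgEE=8 WWTtGgEe=16 WWTtGgee=8 WWttGGEE=4 WWttGGEe=8 WWttGGee=4 WWttGgEE=4 WWttGgEe=8 WWttGgee=4 WwTTGGEE=4 WwTTGGEe=8 WwTTGGee=4 WwTTGgEE=4 WwTTGgEe=8 WwTTGgee=4 WwTtGGEE=8 WwTtGGEe=16 WwTtGGee=8 WwTtGgEE=8 WwTtGgEe=16 WwTtGgee=8 WwttGGEE=4 WwttGGEe=8 WwttGGee=4 WwttGgEE=4 WwttGgEe=8 WwttGgee=4
WwTTGGEe hits 8/256; gcd=8; 8÷8/256÷8 = 1/32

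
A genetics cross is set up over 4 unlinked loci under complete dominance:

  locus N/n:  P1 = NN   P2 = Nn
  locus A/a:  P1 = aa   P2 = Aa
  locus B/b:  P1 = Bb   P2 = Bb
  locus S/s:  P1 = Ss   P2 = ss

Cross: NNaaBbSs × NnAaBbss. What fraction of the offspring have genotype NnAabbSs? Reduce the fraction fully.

P(NnAabbSs) = 1/32

NNaaBbSs gametes: NaBS×4, NaBs×4, NabS×4, Nabs×4
NnAaBbss gametes: NABs×2, NAbs×2, NaBs×2, Nabs×2, nABs×2, nAbs×2, naBs×2, nabs×2
NNaaBbSs×NnAaBbss grid (16·16=256): NNAaBBSs=8 NNAaBBss=8 NNAaBbSs=16 NNAaBbss=16 NNAabbSs=8 NNAabbss=8 NNaaBBSs=8 NNaaBBss=8 NNaaBbSs=16 NNaaBbss=16 NNaabbSs=8 NNaabbss=8 NnAaBBSs=8 NnAaBBss=8 NnAaBbSs=16 NnAaBbss=16 NnAabbSs=8 NnAabbss=8 NnaaBBSs=8 NnaaBBss=8 NnaaBbSs=16 NnaaBbss=16 NnaabbSs=8 Nnaabbss=8
NnAabbSs hits 8/256; gcd=8; 8÷8/256÷8 = 1/32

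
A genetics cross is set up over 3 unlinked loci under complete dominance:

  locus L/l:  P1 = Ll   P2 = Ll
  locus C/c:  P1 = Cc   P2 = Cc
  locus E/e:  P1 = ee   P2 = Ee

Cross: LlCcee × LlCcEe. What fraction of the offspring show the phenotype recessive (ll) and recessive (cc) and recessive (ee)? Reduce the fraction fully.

LlCcee gametes: LCe×2, Lce×2, lCe×2, lce×2
LlCcEe gametes: LCE×1, LCe×1, LcE×1, Lce×1, lCE×1, lCe×1, lcE×1, lce×1
LlCcee×LlCcEe grid (8·8=64): LLCCEe=2 LLCCee=2 LLCcEe=4 LLCcee=4 LLccEe=2 LLccee=2 LlCCEe=4 LlCCee=4 LlCcEe=8 LlCcee=8 LlccEe=4 Llccee=4 llCCEe=2 llCCee=2 llCcEe=4 llCcee=4 llccEe=2 llccee=2
ll cc ee hits 2/64; gcd=2; 2÷2/64÷2 = 1/32

P(ll cc ee) = 1/32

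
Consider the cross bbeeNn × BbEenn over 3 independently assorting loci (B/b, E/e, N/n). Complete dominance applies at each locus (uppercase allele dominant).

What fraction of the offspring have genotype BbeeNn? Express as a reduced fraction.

bbeeNn gametes: beN×4, ben×4
BbEenn gametes: BEn×2, Ben×2, bEn×2, ben×2
bbeeNn×BbEenn grid (8·8=64): BbEeNn=8 BbEenn=8 BbeeNn=8 Bbeenn=8 bbEeNn=8 bbEenn=8 bbeeNn=8 bbeenn=8
BbeeNn hits 8/64; gcd=8; 8÷8/64÷8 = 1/8

P(BbeeNn) = 1/8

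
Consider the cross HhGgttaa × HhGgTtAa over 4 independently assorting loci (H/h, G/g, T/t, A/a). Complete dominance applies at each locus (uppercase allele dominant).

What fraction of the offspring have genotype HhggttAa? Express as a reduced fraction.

HhGgttaa gametes: HGta×4, Hgta×4, hGta×4, hgta×4
HhGgTtAa gametes: HGTA×1, HGTa×1, HGtA×1, HGta×1, HgTA×1, HgTa×1, HgtA×1, Hgta×1, hGTA×1, hGTa×1, hGtA×1, hGta×1, hgTA×1, hgTa×1, hgtA×1, hgta×1
HhGgttaa×HhGgTtAa grid (16·16=256): HHGGTtAa=4 HHGGTtaa=4 HHGGttAa=4 HHGGttaa=4 HHGgTtAa=8 HHGgTtaa=8 HHGgttAa=8 HHGgttaa=8 HHggTtAa=4 HHggTtaa=4 HHggttAa=4 HHggttaa=4 HhGGTtAa=8 HhGGTtaa=8 HhGGttAa=8 HhGGttaa=8 HhGgTtAa=16 HhGgTtaa=16 HhGgttAa=16 HhGgttaa=16 HhggTtAa=8 HhggTtaa=8 HhggttAa=8 Hhggttaa=8 hhGGTtAa=4 hhGGTtaa=4 hhGGttAa=4 hhGGttaa=4 hhGgTtAa=8 hhGgTtaa=8 hhGgttAa=8 hhGgttaa=8 hhggTtAa=4 hhggTtaa=4 hhggttAa=4 hhggttaa=4
HhggttAa hits 8/256; gcd=8; 8÷8/256÷8 = 1/32

P(HhggttAa) = 1/32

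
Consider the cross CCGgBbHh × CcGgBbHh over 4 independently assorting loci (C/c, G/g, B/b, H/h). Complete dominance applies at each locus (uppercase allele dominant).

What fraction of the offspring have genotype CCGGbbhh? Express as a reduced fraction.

CCGgBbHh gametes: CGBH×2, CGBh×2, CGbH×2, CGbh×2, CgBH×2, CgBh×2, CgbH×2, Cgbh×2
CcGgBbHh gametes: CGBH×1, CGBh×1, CGbH×1, CGbh×1, CgBH×1, CgBh×1, CgbH×1, Cgbh×1, cGBH×1, cGBh×1, cGbH×1, cGbh×1, cgBH×1, cgBh×1, cgbH×1, cgbh×1
CCGgBbHh×CcGgBbHh grid (16·16=256): CCGGBBHH=2 CCGGBBHh=4 CCGGBBhh=2 CCGGBbHH=4 CCGGBbHh=8 CCGGBbhh=4 CCGGbbHH=2 CCGGbbHh=4 CCGGbbhh=2 CCGgBBHH=4 CCGgBBHh=8 CCGgBBhh=4 CCGgBbHH=8 CCGgBbHh=16 CCGgBbhh=8 CCGgbbHH=4 CCGgbbHh=8 CCGgbbhh=4 CCggBBHH=2 CCggBBHh=4 CCggBBhh=2 CCggBbHH=4 CCggBbHh=8 CCggBbhh=4 CCggbbHH=2 CCggbbHh=4 CCggbbhh=2 CcGGBBHH=2 CcGGBBHh=4 CcGGBBhh=2 CcGGBbHH=4 CcGGBbHh=8 CcGGBbhh=4 CcGGbbHH=2 CcGGbbHh=4 CcGGbbhh=2 CcGgBBHH=4 CcGgBBHh=8 CcGgBBhh=4 CcGgBbHH=8 CcGgBbHh=16 CcGgBbhh=8 CcGgbbHH=4 CcGgbbHh=8 CcGgbbhh=4 CcggBBHH=2 CcggBBHh=4 CcggBBhh=2 CcggBbHH=4 CcggBbHh=8 CcggBbhh=4 CcggbbHH=2 CcggbbHh=4 Ccggbbhh=2
CCGGbbhh hits 2/256; gcd=2; 2÷2/256÷2 = 1/128

P(CCGGbbhh) = 1/128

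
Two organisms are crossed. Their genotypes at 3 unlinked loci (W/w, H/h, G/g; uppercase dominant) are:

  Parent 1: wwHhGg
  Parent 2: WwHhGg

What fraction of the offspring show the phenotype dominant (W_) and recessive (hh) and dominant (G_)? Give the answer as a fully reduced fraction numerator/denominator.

P(W_ hh G_) = 3/32

wwHhGg gametes: wHG×2, wHg×2, whG×2, whg×2
WwHhGg gametes: WHG×1, WHg×1, WhG×1, Whg×1, wHG×1, wHg×1, whG×1, whg×1
wwHhGg×WwHhGg grid (8·8=64): WwHHGG=2 WwHHGg=4 WwHHgg=2 WwHhGG=4 WwHhGg=8 WwHhgg=4 WwhhGG=2 WwhhGg=4 Wwhhgg=2 wwHHGG=2 wwHHGg=4 wwHHgg=2 wwHhGG=4 wwHhGg=8 wwHhgg=4 wwhhGG=2 wwhhGg=4 wwhhgg=2
W_ hh G_ hits 6/64; gcd=2; 6÷2/64÷2 = 3/32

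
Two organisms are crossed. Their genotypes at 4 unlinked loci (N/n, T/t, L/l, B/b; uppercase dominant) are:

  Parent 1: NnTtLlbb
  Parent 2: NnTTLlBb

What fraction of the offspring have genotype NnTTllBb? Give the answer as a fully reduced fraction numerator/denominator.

P(NnTTllBb) = 1/32

NnTtLlbb gametes: NTLb×2, NTlb×2, NtLb×2, Ntlb×2, nTLb×2, nTlb×2, ntLb×2, ntlb×2
NnTTLlBb gametes: NTLB×2, NTLb×2, NTlB×2, NTlb×2, nTLB×2, nTLb×2, nTlB×2, nTlb×2
NnTtLlbb×NnTTLlBb grid (16·16=256): NNTTLLBb=4 NNTTLLbb=4 NNTTLlBb=8 NNTTLlbb=8 NNTTllBb=4 NNTTllbb=4 NNTtLLBb=4 NNTtLLbb=4 NNTtLlBb=8 NNTtLlbb=8 NNTtllBb=4 NNTtllbb=4 NnTTLLBb=8 NnTTLLbb=8 NnTTLlBb=16 NnTTLlbb=16 NnTTllBb=8 NnTTllbb=8 NnTtLLBb=8 NnTtLLbb=8 NnTtLlBb=16 NnTtLlbb=16 NnTtllBb=8 NnTtllbb=8 nnTTLLBb=4 nnTTLLbb=4 nnTTLlBb=8 nnTTLlbb=8 nnTTllBb=4 nnTTllbb=4 nnTtLLBb=4 nnTtLLbb=4 nnTtLlBb=8 nnTtLlbb=8 nnTtllBb=4 nnTtllbb=4
NnTTllBb hits 8/256; gcd=8; 8÷8/256÷8 = 1/32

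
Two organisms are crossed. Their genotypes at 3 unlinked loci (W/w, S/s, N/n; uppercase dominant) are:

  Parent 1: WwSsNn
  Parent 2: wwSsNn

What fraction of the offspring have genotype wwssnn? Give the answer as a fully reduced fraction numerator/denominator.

P(wwssnn) = 1/32

WwSsNn gametes: WSN×1, WSn×1, WsN×1, Wsn×1, wSN×1, wSn×1, wsN×1, wsn×1
wwSsNn gametes: wSN×2, wSn×2, wsN×2, wsn×2
WwSsNn×wwSsNn grid (8·8=64): WwSSNN=2 WwSSNn=4 WwSSnn=2 WwSsNN=4 WwSsNn=8 WwSsnn=4 WwssNN=2 WwssNn=4 Wwssnn=2 wwSSNN=2 wwSSNn=4 wwSSnn=2 wwSsNN=4 wwSsNn=8 wwSsnn=4 wwssNN=2 wwssNn=4 wwssnn=2
wwssnn hits 2/64; gcd=2; 2÷2/64÷2 = 1/32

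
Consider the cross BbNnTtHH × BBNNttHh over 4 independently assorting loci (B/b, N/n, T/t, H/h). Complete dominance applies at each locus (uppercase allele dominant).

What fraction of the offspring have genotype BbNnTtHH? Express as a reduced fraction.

BbNnTtHH gametes: BNTH×2, BNtH×2, BnTH×2, BntH×2, bNTH×2, bNtH×2, bnTH×2, bntH×2
BBNNttHh gametes: BNtH×8, BNth×8
BbNnTtHH×BBNNttHh grid (16·16=256): BBNNTtHH=16 BBNNTtHh=16 BBNNttHH=16 BBNNttHh=16 BBNnTtHH=16 BBNnTtHh=16 BBNnttHH=16 BBNnttHh=16 BbNNTtHH=16 BbNNTtHh=16 BbNNttHH=16 BbNNttHh=16 BbNnTtHH=16 BbNnTtHh=16 BbNnttHH=16 BbNnttHh=16
BbNnTtHH hits 16/256; gcd=16; 16÷16/256÷16 = 1/16

P(BbNnTtHH) = 1/16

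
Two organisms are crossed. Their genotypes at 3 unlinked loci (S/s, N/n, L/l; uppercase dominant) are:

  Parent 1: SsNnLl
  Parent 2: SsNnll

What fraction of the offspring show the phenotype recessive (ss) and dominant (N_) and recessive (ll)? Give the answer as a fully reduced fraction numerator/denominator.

SsNnLl gametes: SNL×1, SNl×1, SnL×1, Snl×1, sNL×1, sNl×1, snL×1, snl×1
SsNnll gametes: SNl×2, Snl×2, sNl×2, snl×2
SsNnLl×SsNnll grid (8·8=64): SSNNLl=2 SSNNll=2 SSNnLl=4 SSNnll=4 SSnnLl=2 SSnnll=2 SsNNLl=4 SsNNll=4 SsNnLl=8 SsNnll=8 SsnnLl=4 Ssnnll=4 ssNNLl=2 ssNNll=2 ssNnLl=4 ssNnll=4 ssnnLl=2 ssnnll=2
ss N_ ll hits 6/64; gcd=2; 6÷2/64÷2 = 3/32

P(ss N_ ll) = 3/32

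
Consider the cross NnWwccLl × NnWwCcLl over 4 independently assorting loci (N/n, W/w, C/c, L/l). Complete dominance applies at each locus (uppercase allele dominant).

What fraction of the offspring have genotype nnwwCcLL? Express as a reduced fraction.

NnWwccLl gametes: NWcL×2, NWcl×2, NwcL×2, Nwcl×2, nWcL×2, nWcl×2, nwcL×2, nwcl×2
NnWwCcLl gametes: NWCL×1, NWCl×1, NWcL×1, NWcl×1, NwCL×1, NwCl×1, NwcL×1, Nwcl×1, nWCL×1, nWCl×1, nWcL×1, nWcl×1, nwCL×1, nwCl×1, nwcL×1, nwcl×1
NnWwccLl×NnWwCcLl grid (16·16=256): NNWWCcLL=2 NNWWCcLl=4 NNWWCcll=2 NNWWccLL=2 NNWWccLl=4 NNWWccll=2 NNWwCcLL=4 NNWwCcLl=8 NNWwCcll=4 NNWwccLL=4 NNWwccLl=8 NNWwccll=4 NNwwCcLL=2 NNwwCcLl=4 NNwwCcll=2 NNwwccLL=2 NNwwccLl=4 NNwwccll=2 NnWWCcLL=4 NnWWCcLl=8 NnWWCcll=4 NnWWccLL=4 NnWWccLl=8 NnWWccll=4 NnWwCcLL=8 NnWwCcLl=16 NnWwCcll=8 NnWwccLL=8 NnWwccLl=16 NnWwccll=8 NnwwCcLL=4 NnwwCcLl=8 NnwwCcll=4 NnwwccLL=4 NnwwccLl=8 Nnwwccll=4 nnWWCcLL=2 nnWWCcLl=4 nnWWCcll=2 nnWWccLL=2 nnWWccLl=4 nnWWccll=2 nnWwCcLL=4 nnWwCcLl=8 nnWwCcll=4 nnWwccLL=4 nnWwccLl=8 nnWwccll=4 nnwwCcLL=2 nnwwCcLl=4 nnwwCcll=2 nnwwccLL=2 nnwwccLl=4 nnwwccll=2
nnwwCcLL hits 2/256; gcd=2; 2÷2/256÷2 = 1/128

P(nnwwCcLL) = 1/128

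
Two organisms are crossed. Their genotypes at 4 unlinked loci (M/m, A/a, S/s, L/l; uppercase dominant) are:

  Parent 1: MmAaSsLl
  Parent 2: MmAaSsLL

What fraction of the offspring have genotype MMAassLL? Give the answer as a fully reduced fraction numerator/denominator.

P(MMAassLL) = 1/64

MmAaSsLl gametes: MASL×1, MASl×1, MAsL×1, MAsl×1, MaSL×1, MaSl×1, MasL×1, Masl×1, mASL×1, mASl×1, mAsL×1, mAsl×1, maSL×1, maSl×1, masL×1, masl×1
MmAaSsLL gametes: MASL×2, MAsL×2, MaSL×2, MasL×2, mASL×2, mAsL×2, maSL×2, masL×2
MmAaSsLl×MmAaSsLL grid (16·16=256): MMAASSLL=2 MMAASSLl=2 MMAASsLL=4 MMAASsLl=4 MMAAssLL=2 MMAAssLl=2 MMAaSSLL=4 MMAaSSLl=4 MMAaSsLL=8 MMAaSsLl=8 MMAassLL=4 MMAassLl=4 MMaaSSLL=2 MMaaSSLl=2 MMaaSsLL=4 MMaaSsLl=4 MMaassLL=2 MMaassLl=2 MmAASSLL=4 MmAASSLl=4 MmAASsLL=8 MmAASsLl=8 MmAAssLL=4 MmAAssLl=4 MmAaSSLL=8 MmAaSSLl=8 MmAaSsLL=16 MmAaSsLl=16 MmAassLL=8 MmAassLl=8 MmaaSSLL=4 MmaaSSLl=4 MmaaSsLL=8 MmaaSsLl=8 MmaassLL=4 MmaassLl=4 mmAASSLL=2 mmAASSLl=2 mmAASsLL=4 mmAASsLl=4 mmAAssLL=2 mmAAssLl=2 mmAaSSLL=4 mmAaSSLl=4 mmAaSsLL=8 mmAaSsLl=8 mmAassLL=4 mmAassLl=4 mmaaSSLL=2 mmaaSSLl=2 mmaaSsLL=4 mmaaSsLl=4 mmaassLL=2 mmaassLl=2
MMAassLL hits 4/256; gcd=4; 4÷4/256÷4 = 1/64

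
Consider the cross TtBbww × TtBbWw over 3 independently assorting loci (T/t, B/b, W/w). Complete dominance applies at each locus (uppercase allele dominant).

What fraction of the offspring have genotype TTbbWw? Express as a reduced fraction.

TtBbww gametes: TBw×2, Tbw×2, tBw×2, tbw×2
TtBbWw gametes: TBW×1, TBw×1, TbW×1, Tbw×1, tBW×1, tBw×1, tbW×1, tbw×1
TtBbww×TtBbWw grid (8·8=64): TTBBWw=2 TTBBww=2 TTBbWw=4 TTBbww=4 TTbbWw=2 TTbbww=2 TtBBWw=4 TtBBww=4 TtBbWw=8 TtBbww=8 TtbbWw=4 Ttbbww=4 ttBBWw=2 ttBBww=2 ttBbWw=4 ttBbww=4 ttbbWw=2 ttbbww=2
TTbbWw hits 2/64; gcd=2; 2÷2/64÷2 = 1/32

P(TTbbWw) = 1/32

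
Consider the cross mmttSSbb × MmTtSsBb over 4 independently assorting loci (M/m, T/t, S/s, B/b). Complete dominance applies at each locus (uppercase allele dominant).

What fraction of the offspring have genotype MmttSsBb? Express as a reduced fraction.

mmttSSbb gametes: mtSb×16
MmTtSsBb gametes: MTSB×1, MTSb×1, MTsB×1, MTsb×1, MtSB×1, MtSb×1, MtsB×1, Mtsb×1, mTSB×1, mTSb×1, mTsB×1, mTsb×1, mtSB×1, mtSb×1, mtsB×1, mtsb×1
mmttSSbb×MmTtSsBb grid (16·16=256): MmTtSSBb=16 MmTtSSbb=16 MmTtSsBb=16 MmTtSsbb=16 MmttSSBb=16 MmttSSbb=16 MmttSsBb=16 MmttSsbb=16 mmTtSSBb=16 mmTtSSbb=16 mmTtSsBb=16 mmTtSsbb=16 mmttSSBb=16 mmttSSbb=16 mmttSsBb=16 mmttSsbb=16
MmttSsBb hits 16/256; gcd=16; 16÷16/256÷16 = 1/16

P(MmttSsBb) = 1/16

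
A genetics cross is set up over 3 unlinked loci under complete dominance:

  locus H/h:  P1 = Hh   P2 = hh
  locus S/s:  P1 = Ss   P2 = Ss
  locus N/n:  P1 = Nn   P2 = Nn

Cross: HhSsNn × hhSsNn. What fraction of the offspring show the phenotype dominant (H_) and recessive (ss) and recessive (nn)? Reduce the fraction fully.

P(H_ ss nn) = 1/32

HhSsNn gametes: HSN×1, HSn×1, HsN×1, Hsn×1, hSN×1, hSn×1, hsN×1, hsn×1
hhSsNn gametes: hSN×2, hSn×2, hsN×2, hsn×2
HhSsNn×hhSsNn grid (8·8=64): HhSSNN=2 HhSSNn=4 HhSSnn=2 HhSsNN=4 HhSsNn=8 HhSsnn=4 HhssNN=2 HhssNn=4 Hhssnn=2 hhSSNN=2 hhSSNn=4 hhSSnn=2 hhSsNN=4 hhSsNn=8 hhSsnn=4 hhssNN=2 hhssNn=4 hhssnn=2
H_ ss nn hits 2/64; gcd=2; 2÷2/64÷2 = 1/32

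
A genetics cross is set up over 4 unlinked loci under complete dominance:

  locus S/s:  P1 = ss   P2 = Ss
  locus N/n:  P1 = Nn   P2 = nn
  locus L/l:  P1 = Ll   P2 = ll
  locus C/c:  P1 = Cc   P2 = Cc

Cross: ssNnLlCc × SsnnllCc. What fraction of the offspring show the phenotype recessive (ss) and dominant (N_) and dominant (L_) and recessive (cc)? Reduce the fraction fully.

ssNnLlCc gametes: sNLC×2, sNLc×2, sNlC×2, sNlc×2, snLC×2, snLc×2, snlC×2, snlc×2
SsnnllCc gametes: SnlC×4, Snlc×4, snlC×4, snlc×4
ssNnLlCc×SsnnllCc grid (16·16=256): SsNnLlCC=8 SsNnLlCc=16 SsNnLlcc=8 SsNnllCC=8 SsNnllCc=16 SsNnllcc=8 SsnnLlCC=8 SsnnLlCc=16 SsnnLlcc=8 SsnnllCC=8 SsnnllCc=16 Ssnnllcc=8 ssNnLlCC=8 ssNnLlCc=16 ssNnLlcc=8 ssNnllCC=8 ssNnllCc=16 ssNnllcc=8 ssnnLlCC=8 ssnnLlCc=16 ssnnLlcc=8 ssnnllCC=8 ssnnllCc=16 ssnnllcc=8
ss N_ L_ cc hits 8/256; gcd=8; 8÷8/256÷8 = 1/32

P(ss N_ L_ cc) = 1/32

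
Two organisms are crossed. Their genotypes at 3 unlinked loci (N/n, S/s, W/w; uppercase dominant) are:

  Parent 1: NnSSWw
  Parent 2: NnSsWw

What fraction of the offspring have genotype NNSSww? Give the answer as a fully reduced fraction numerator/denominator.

NnSSWw gametes: NSW×2, NSw×2, nSW×2, nSw×2
NnSsWw gametes: NSW×1, NSw×1, NsW×1, Nsw×1, nSW×1, nSw×1, nsW×1, nsw×1
NnSSWw×NnSsWw grid (8·8=64): NNSSWW=2 NNSSWw=4 NNSSww=2 NNSsWW=2 NNSsWw=4 NNSsww=2 NnSSWW=4 NnSSWw=8 NnSSww=4 NnSsWW=4 NnSsWw=8 NnSsww=4 nnSSWW=2 nnSSWw=4 nnSSww=2 nnSsWW=2 nnSsWw=4 nnSsww=2
NNSSww hits 2/64; gcd=2; 2÷2/64÷2 = 1/32

P(NNSSww) = 1/32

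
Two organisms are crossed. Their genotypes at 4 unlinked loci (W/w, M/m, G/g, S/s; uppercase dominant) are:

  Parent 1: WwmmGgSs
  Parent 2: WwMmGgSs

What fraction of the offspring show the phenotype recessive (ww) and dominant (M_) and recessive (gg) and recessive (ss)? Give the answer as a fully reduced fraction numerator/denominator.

P(ww M_ gg ss) = 1/128

WwmmGgSs gametes: WmGS×2, WmGs×2, WmgS×2, Wmgs×2, wmGS×2, wmGs×2, wmgS×2, wmgs×2
WwMmGgSs gametes: WMGS×1, WMGs×1, WMgS×1, WMgs×1, WmGS×1, WmGs×1, WmgS×1, Wmgs×1, wMGS×1, wMGs×1, wMgS×1, wMgs×1, wmGS×1, wmGs×1, wmgS×1, wmgs×1
WwmmGgSs×WwMmGgSs grid (16·16=256): WWMmGGSS=2 WWMmGGSs=4 WWMmGGss=2 WWMmGgSS=4 WWMmGgSs=8 WWMmGgss=4 WWMmggSS=2 WWMmggSs=4 WWMmggss=2 WWmmGGSS=2 WWmmGGSs=4 WWmmGGss=2 WWmmGgSS=4 WWmmGgSs=8 WWmmGgss=4 WWmmggSS=2 WWmmggSs=4 WWmmggss=2 WwMmGGSS=4 WwMmGGSs=8 WwMmGGss=4 WwMmGgSS=8 WwMmGgSs=16 WwMmGgss=8 WwMmggSS=4 WwMmggSs=8 WwMmggss=4 WwmmGGSS=4 WwmmGGSs=8 WwmmGGss=4 WwmmGgSS=8 WwmmGgSs=16 WwmmGgss=8 WwmmggSS=4 WwmmggSs=8 Wwmmggss=4 wwMmGGSS=2 wwMmGGSs=4 wwMmGGss=2 wwMmGgSS=4 wwMmGgSs=8 wwMmGgss=4 wwMmggSS=2 wwMmggSs=4 wwMmggss=2 wwmmGGSS=2 wwmmGGSs=4 wwmmGGss=2 wwmmGgSS=4 wwmmGgSs=8 wwmmGgss=4 wwmmggSS=2 wwmmggSs=4 wwmmggss=2
ww M_ gg ss hits 2/256; gcd=2; 2÷2/256÷2 = 1/128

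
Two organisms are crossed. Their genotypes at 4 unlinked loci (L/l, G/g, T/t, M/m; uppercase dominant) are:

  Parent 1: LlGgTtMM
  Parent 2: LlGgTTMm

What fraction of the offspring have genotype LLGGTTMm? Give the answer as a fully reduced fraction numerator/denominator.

LlGgTtMM gametes: LGTM×2, LGtM×2, LgTM×2, LgtM×2, lGTM×2, lGtM×2, lgTM×2, lgtM×2
LlGgTTMm gametes: LGTM×2, LGTm×2, LgTM×2, LgTm×2, lGTM×2, lGTm×2, lgTM×2, lgTm×2
LlGgTtMM×LlGgTTMm grid (16·16=256): LLGGTTMM=4 LLGGTTMm=4 LLGGTtMM=4 LLGGTtMm=4 LLGgTTMM=8 LLGgTTMm=8 LLGgTtMM=8 LLGgTtMm=8 LLggTTMM=4 LLggTTMm=4 LLggTtMM=4 LLggTtMm=4 LlGGTTMM=8 LlGGTTMm=8 LlGGTtMM=8 LlGGTtMm=8 LlGgTTMM=16 LlGgTTMm=16 LlGgTtMM=16 LlGgTtMm=16 LlggTTMM=8 LlggTTMm=8 LlggTtMM=8 LlggTtMm=8 llGGTTMM=4 llGGTTMm=4 llGGTtMM=4 llGGTtMm=4 llGgTTMM=8 llGgTTMm=8 llGgTtMM=8 llGgTtMm=8 llggTTMM=4 llggTTMm=4 llggTtMM=4 llggTtMm=4
LLGGTTMm hits 4/256; gcd=4; 4÷4/256÷4 = 1/64

P(LLGGTTMm) = 1/64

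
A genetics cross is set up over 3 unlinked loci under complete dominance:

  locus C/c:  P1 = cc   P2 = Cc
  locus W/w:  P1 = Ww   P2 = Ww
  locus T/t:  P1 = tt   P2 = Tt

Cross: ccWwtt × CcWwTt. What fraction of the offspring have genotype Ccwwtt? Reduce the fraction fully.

P(Ccwwtt) = 1/16

ccWwtt gametes: cWt×4, cwt×4
CcWwTt gametes: CWT×1, CWt×1, CwT×1, Cwt×1, cWT×1, cWt×1, cwT×1, cwt×1
ccWwtt×CcWwTt grid (8·8=64): CcWWTt=4 CcWWtt=4 CcWwTt=8 CcWwtt=8 CcwwTt=4 Ccwwtt=4 ccWWTt=4 ccWWtt=4 ccWwTt=8 ccWwtt=8 ccwwTt=4 ccwwtt=4
Ccwwtt hits 4/64; gcd=4; 4÷4/64÷4 = 1/16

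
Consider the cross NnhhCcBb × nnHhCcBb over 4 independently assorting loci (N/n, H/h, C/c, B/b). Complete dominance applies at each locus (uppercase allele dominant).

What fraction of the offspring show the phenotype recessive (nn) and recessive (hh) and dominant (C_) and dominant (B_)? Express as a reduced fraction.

NnhhCcBb gametes: NhCB×2, NhCb×2, NhcB×2, Nhcb×2, nhCB×2, nhCb×2, nhcB×2, nhcb×2
nnHhCcBb gametes: nHCB×2, nHCb×2, nHcB×2, nHcb×2, nhCB×2, nhCb×2, nhcB×2, nhcb×2
NnhhCcBb×nnHhCcBb grid (16·16=256): NnHhCCBB=4 NnHhCCBb=8 NnHhCCbb=4 NnHhCcBB=8 NnHhCcBb=16 NnHhCcbb=8 NnHhccBB=4 NnHhccBb=8 NnHhccbb=4 NnhhCCBB=4 NnhhCCBb=8 NnhhCCbb=4 NnhhCcBB=8 NnhhCcBb=16 NnhhCcbb=8 NnhhccBB=4 NnhhccBb=8 Nnhhccbb=4 nnHhCCBB=4 nnHhCCBb=8 nnHhCCbb=4 nnHhCcBB=8 nnHhCcBb=16 nnHhCcbb=8 nnHhccBB=4 nnHhccBb=8 nnHhccbb=4 nnhhCCBB=4 nnhhCCBb=8 nnhhCCbb=4 nnhhCcBB=8 nnhhCcBb=16 nnhhCcbb=8 nnhhccBB=4 nnhhccBb=8 nnhhccbb=4
nn hh C_ B_ hits 36/256; gcd=4; 36÷4/256÷4 = 9/64

P(nn hh C_ B_) = 9/64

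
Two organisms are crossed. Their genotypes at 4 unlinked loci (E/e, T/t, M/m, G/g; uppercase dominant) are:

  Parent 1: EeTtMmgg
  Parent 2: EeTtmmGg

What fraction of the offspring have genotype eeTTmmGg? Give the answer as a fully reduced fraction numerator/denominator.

EeTtMmgg gametes: ETMg×2, ETmg×2, EtMg×2, Etmg×2, eTMg×2, eTmg×2, etMg×2, etmg×2
EeTtmmGg gametes: ETmG×2, ETmg×2, EtmG×2, Etmg×2, eTmG×2, eTmg×2, etmG×2, etmg×2
EeTtMmgg×EeTtmmGg grid (16·16=256): EETTMmGg=4 EETTMmgg=4 EETTmmGg=4 EETTmmgg=4 EETtMmGg=8 EETtMmgg=8 EETtmmGg=8 EETtmmgg=8 EEttMmGg=4 EEttMmgg=4 EEttmmGg=4 EEttmmgg=4 EeTTMmGg=8 EeTTMmgg=8 EeTTmmGg=8 EeTTmmgg=8 EeTtMmGg=16 EeTtMmgg=16 EeTtmmGg=16 EeTtmmgg=16 EettMmGg=8 EettMmgg=8 EettmmGg=8 Eettmmgg=8 eeTTMmGg=4 eeTTMmgg=4 eeTTmmGg=4 eeTTmmgg=4 eeTtMmGg=8 eeTtMmgg=8 eeTtmmGg=8 eeTtmmgg=8 eettMmGg=4 eettMmgg=4 eettmmGg=4 eettmmgg=4
eeTTmmGg hits 4/256; gcd=4; 4÷4/256÷4 = 1/64

P(eeTTmmGg) = 1/64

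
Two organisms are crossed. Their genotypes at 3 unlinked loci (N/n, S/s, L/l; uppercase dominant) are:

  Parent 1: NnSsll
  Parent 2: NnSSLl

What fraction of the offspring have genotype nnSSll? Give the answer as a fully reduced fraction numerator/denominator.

P(nnSSll) = 1/16

NnSsll gametes: NSl×2, Nsl×2, nSl×2, nsl×2
NnSSLl gametes: NSL×2, NSl×2, nSL×2, nSl×2
NnSsll×NnSSLl grid (8·8=64): NNSSLl=4 NNSSll=4 NNSsLl=4 NNSsll=4 NnSSLl=8 NnSSll=8 NnSsLl=8 NnSsll=8 nnSSLl=4 nnSSll=4 nnSsLl=4 nnSsll=4
nnSSll hits 4/64; gcd=4; 4÷4/64÷4 = 1/16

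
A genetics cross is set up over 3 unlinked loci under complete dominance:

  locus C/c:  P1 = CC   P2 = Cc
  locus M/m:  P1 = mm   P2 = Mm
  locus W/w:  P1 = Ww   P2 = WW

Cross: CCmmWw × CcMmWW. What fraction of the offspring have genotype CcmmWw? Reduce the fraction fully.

CCmmWw gametes: CmW×4, Cmw×4
CcMmWW gametes: CMW×2, CmW×2, cMW×2, cmW×2
CCmmWw×CcMmWW grid (8·8=64): CCMmWW=8 CCMmWw=8 CCmmWW=8 CCmmWw=8 CcMmWW=8 CcMmWw=8 CcmmWW=8 CcmmWw=8
CcmmWw hits 8/64; gcd=8; 8÷8/64÷8 = 1/8

P(CcmmWw) = 1/8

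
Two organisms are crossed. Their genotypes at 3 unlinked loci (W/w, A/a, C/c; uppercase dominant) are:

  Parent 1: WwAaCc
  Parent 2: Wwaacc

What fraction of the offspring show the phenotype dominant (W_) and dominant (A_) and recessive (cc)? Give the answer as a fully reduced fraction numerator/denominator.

WwAaCc gametes: WAC×1, WAc×1, WaC×1, Wac×1, wAC×1, wAc×1, waC×1, wac×1
Wwaacc gametes: Wac×4, wac×4
WwAaCc×Wwaacc grid (8·8=64): WWAaCc=4 WWAacc=4 WWaaCc=4 WWaacc=4 WwAaCc=8 WwAacc=8 WwaaCc=8 Wwaacc=8 wwAaCc=4 wwAacc=4 wwaaCc=4 wwaacc=4
W_ A_ cc hits 12/64; gcd=4; 12÷4/64÷4 = 3/16

P(W_ A_ cc) = 3/16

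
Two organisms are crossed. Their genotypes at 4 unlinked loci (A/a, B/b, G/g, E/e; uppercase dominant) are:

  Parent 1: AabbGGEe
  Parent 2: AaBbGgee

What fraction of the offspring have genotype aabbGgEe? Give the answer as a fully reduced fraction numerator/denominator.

AabbGGEe gametes: AbGE×4, AbGe×4, abGE×4, abGe×4
AaBbGgee gametes: ABGe×2, ABge×2, AbGe×2, Abge×2, aBGe×2, aBge×2, abGe×2, abge×2
AabbGGEe×AaBbGgee grid (16·16=256): AABbGGEe=8 AABbGGee=8 AABbGgEe=8 AABbGgee=8 AAbbGGEe=8 AAbbGGee=8 AAbbGgEe=8 AAbbGgee=8 AaBbGGEe=16 AaBbGGee=16 AaBbGgEe=16 AaBbGgee=16 AabbGGEe=16 AabbGGee=16 AabbGgEe=16 AabbGgee=16 aaBbGGEe=8 aaBbGGee=8 aaBbGgEe=8 aaBbGgee=8 aabbGGEe=8 aabbGGee=8 aabbGgEe=8 aabbGgee=8
aabbGgEe hits 8/256; gcd=8; 8÷8/256÷8 = 1/32

P(aabbGgEe) = 1/32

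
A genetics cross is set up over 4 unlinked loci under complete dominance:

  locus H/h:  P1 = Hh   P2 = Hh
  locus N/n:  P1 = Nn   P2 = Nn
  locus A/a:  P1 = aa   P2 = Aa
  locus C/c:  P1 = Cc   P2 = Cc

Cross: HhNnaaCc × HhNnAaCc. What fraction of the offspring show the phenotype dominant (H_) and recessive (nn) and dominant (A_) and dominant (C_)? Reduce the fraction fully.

P(H_ nn A_ C_) = 9/128

HhNnaaCc gametes: HNaC×2, HNac×2, HnaC×2, Hnac×2, hNaC×2, hNac×2, hnaC×2, hnac×2
HhNnAaCc gametes: HNAC×1, HNAc×1, HNaC×1, HNac×1, HnAC×1, HnAc×1, HnaC×1, Hnac×1, hNAC×1, hNAc×1, hNaC×1, hNac×1, hnAC×1, hnAc×1, hnaC×1, hnac×1
HhNnaaCc×HhNnAaCc grid (16·16=256): HHNNAaCC=2 HHNNAaCc=4 HHNNAacc=2 HHNNaaCC=2 HHNNaaCc=4 HHNNaacc=2 HHNnAaCC=4 HHNnAaCc=8 HHNnAacc=4 HHNnaaCC=4 HHNnaaCc=8 HHNnaacc=4 HHnnAaCC=2 HHnnAaCc=4 HHnnAacc=2 HHnnaaCC=2 HHnnaaCc=4 HHnnaacc=2 HhNNAaCC=4 HhNNAaCc=8 HhNNAacc=4 HhNNaaCC=4 HhNNaaCc=8 HhNNaacc=4 HhNnAaCC=8 HhNnAaCc=16 HhNnAacc=8 HhNnaaCC=8 HhNnaaCc=16 HhNnaacc=8 HhnnAaCC=4 HhnnAaCc=8 HhnnAacc=4 HhnnaaCC=4 HhnnaaCc=8 Hhnnaacc=4 hhNNAaCC=2 hhNNAaCc=4 hhNNAacc=2 hhNNaaCC=2 hhNNaaCc=4 hhNNaacc=2 hhNnAaCC=4 hhNnAaCc=8 hhNnAacc=4 hhNnaaCC=4 hhNnaaCc=8 hhNnaacc=4 hhnnAaCC=2 hhnnAaCc=4 hhnnAacc=2 hhnnaaCC=2 hhnnaaCc=4 hhnnaacc=2
H_ nn A_ C_ hits 18/256; gcd=2; 18÷2/256÷2 = 9/128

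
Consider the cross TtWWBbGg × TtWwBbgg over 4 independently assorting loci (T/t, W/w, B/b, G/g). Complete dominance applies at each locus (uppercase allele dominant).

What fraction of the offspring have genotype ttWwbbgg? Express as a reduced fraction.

TtWWBbGg gametes: TWBG×2, TWBg×2, TWbG×2, TWbg×2, tWBG×2, tWBg×2, tWbG×2, tWbg×2
TtWwBbgg gametes: TWBg×2, TWbg×2, TwBg×2, Twbg×2, tWBg×2, tWbg×2, twBg×2, twbg×2
TtWWBbGg×TtWwBbgg grid (16·16=256): TTWWBBGg=4 TTWWBBgg=4 TTWWBbGg=8 TTWWBbgg=8 TTWWbbGg=4 TTWWbbgg=4 TTWwBBGg=4 TTWwBBgg=4 TTWwBbGg=8 TTWwBbgg=8 TTWwbbGg=4 TTWwbbgg=4 TtWWBBGg=8 TtWWBBgg=8 TtWWBbGg=16 TtWWBbgg=16 TtWWbbGg=8 TtWWbbgg=8 TtWwBBGg=8 TtWwBBgg=8 TtWwBbGg=16 TtWwBbgg=16 TtWwbbGg=8 TtWwbbgg=8 ttWWBBGg=4 ttWWBBgg=4 ttWWBbGg=8 ttWWBbgg=8 ttWWbbGg=4 ttWWbbgg=4 ttWwBBGg=4 ttWwBBgg=4 ttWwBbGg=8 ttWwBbgg=8 ttWwbbGg=4 ttWwbbgg=4
ttWwbbgg hits 4/256; gcd=4; 4÷4/256÷4 = 1/64

P(ttWwbbgg) = 1/64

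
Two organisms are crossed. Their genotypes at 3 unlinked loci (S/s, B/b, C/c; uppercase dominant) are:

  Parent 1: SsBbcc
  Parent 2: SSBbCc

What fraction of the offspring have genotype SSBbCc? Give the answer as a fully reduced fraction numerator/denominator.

SsBbcc gametes: SBc×2, Sbc×2, sBc×2, sbc×2
SSBbCc gametes: SBC×2, SBc×2, SbC×2, Sbc×2
SsBbcc×SSBbCc grid (8·8=64): SSBBCc=4 SSBBcc=4 SSBbCc=8 SSBbcc=8 SSbbCc=4 SSbbcc=4 SsBBCc=4 SsBBcc=4 SsBbCc=8 SsBbcc=8 SsbbCc=4 Ssbbcc=4
SSBbCc hits 8/64; gcd=8; 8÷8/64÷8 = 1/8

P(SSBbCc) = 1/8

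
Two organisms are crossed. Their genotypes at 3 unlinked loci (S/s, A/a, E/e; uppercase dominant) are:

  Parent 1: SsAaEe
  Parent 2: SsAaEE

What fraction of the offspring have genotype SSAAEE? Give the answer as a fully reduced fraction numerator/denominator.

SsAaEe gametes: SAE×1, SAe×1, SaE×1, Sae×1, sAE×1, sAe×1, saE×1, sae×1
SsAaEE gametes: SAE×2, SaE×2, sAE×2, saE×2
SsAaEe×SsAaEE grid (8·8=64): SSAAEE=2 SSAAEe=2 SSAaEE=4 SSAaEe=4 SSaaEE=2 SSaaEe=2 SsAAEE=4 SsAAEe=4 SsAaEE=8 SsAaEe=8 SsaaEE=4 SsaaEe=4 ssAAEE=2 ssAAEe=2 ssAaEE=4 ssAaEe=4 ssaaEE=2 ssaaEe=2
SSAAEE hits 2/64; gcd=2; 2÷2/64÷2 = 1/32

P(SSAAEE) = 1/32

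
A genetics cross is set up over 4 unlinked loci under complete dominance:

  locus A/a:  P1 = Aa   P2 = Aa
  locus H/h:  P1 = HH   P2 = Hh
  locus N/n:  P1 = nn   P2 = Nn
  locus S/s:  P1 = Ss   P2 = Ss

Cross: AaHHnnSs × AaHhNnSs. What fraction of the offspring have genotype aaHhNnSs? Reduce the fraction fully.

P(aaHhNnSs) = 1/32

AaHHnnSs gametes: AHnS×4, AHns×4, aHnS×4, aHns×4
AaHhNnSs gametes: AHNS×1, AHNs×1, AHnS×1, AHns×1, AhNS×1, AhNs×1, AhnS×1, Ahns×1, aHNS×1, aHNs×1, aHnS×1, aHns×1, ahNS×1, ahNs×1, ahnS×1, ahns×1
AaHHnnSs×AaHhNnSs grid (16·16=256): AAHHNnSS=4 AAHHNnSs=8 AAHHNnss=4 AAHHnnSS=4 AAHHnnSs=8 AAHHnnss=4 AAHhNnSS=4 AAHhNnSs=8 AAHhNnss=4 AAHhnnSS=4 AAHhnnSs=8 AAHhnnss=4 AaHHNnSS=8 AaHHNnSs=16 AaHHNnss=8 AaHHnnSS=8 AaHHnnSs=16 AaHHnnss=8 AaHhNnSS=8 AaHhNnSs=16 AaHhNnss=8 AaHhnnSS=8 AaHhnnSs=16 AaHhnnss=8 aaHHNnSS=4 aaHHNnSs=8 aaHHNnss=4 aaHHnnSS=4 aaHHnnSs=8 aaHHnnss=4 aaHhNnSS=4 aaHhNnSs=8 aaHhNnss=4 aaHhnnSS=4 aaHhnnSs=8 aaHhnnss=4
aaHhNnSs hits 8/256; gcd=8; 8÷8/256÷8 = 1/32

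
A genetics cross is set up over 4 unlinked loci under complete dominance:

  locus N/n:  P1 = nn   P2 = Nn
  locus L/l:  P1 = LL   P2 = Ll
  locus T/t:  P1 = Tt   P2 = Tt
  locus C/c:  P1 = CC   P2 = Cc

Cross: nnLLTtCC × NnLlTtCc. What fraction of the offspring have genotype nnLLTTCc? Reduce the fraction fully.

nnLLTtCC gametes: nLTC×8, nLtC×8
NnLlTtCc gametes: NLTC×1, NLTc×1, NLtC×1, NLtc×1, NlTC×1, NlTc×1, NltC×1, Nltc×1, nLTC×1, nLTc×1, nLtC×1, nLtc×1, nlTC×1, nlTc×1, nltC×1, nltc×1
nnLLTtCC×NnLlTtCc grid (16·16=256): NnLLTTCC=8 NnLLTTCc=8 NnLLTtCC=16 NnLLTtCc=16 NnLLttCC=8 NnLLttCc=8 NnLlTTCC=8 NnLlTTCc=8 NnLlTtCC=16 NnLlTtCc=16 NnLlttCC=8 NnLlttCc=8 nnLLTTCC=8 nnLLTTCc=8 nnLLTtCC=16 nnLLTtCc=16 nnLLttCC=8 nnLLttCc=8 nnLlTTCC=8 nnLlTTCc=8 nnLlTtCC=16 nnLlTtCc=16 nnLlttCC=8 nnLlttCc=8
nnLLTTCc hits 8/256; gcd=8; 8÷8/256÷8 = 1/32

P(nnLLTTCc) = 1/32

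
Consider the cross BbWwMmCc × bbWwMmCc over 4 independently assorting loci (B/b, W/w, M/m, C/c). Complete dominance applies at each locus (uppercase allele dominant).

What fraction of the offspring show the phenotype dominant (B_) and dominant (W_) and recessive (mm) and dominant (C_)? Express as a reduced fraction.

BbWwMmCc gametes: BWMC×1, BWMc×1, BWmC×1, BWmc×1, BwMC×1, BwMc×1, BwmC×1, Bwmc×1, bWMC×1, bWMc×1, bWmC×1, bWmc×1, bwMC×1, bwMc×1, bwmC×1, bwmc×1
bbWwMmCc gametes: bWMC×2, bWMc×2, bWmC×2, bWmc×2, bwMC×2, bwMc×2, bwmC×2, bwmc×2
BbWwMmCc×bbWwMmCc grid (16·16=256): BbWWMMCC=2 BbWWMMCc=4 BbWWMMcc=2 BbWWMmCC=4 BbWWMmCc=8 BbWWMmcc=4 BbWWmmCC=2 BbWWmmCc=4 BbWWmmcc=2 BbWwMMCC=4 BbWwMMCc=8 BbWwMMcc=4 BbWwMmCC=8 BbWwMmCc=16 BbWwMmcc=8 BbWwmmCC=4 BbWwmmCc=8 BbWwmmcc=4 BbwwMMCC=2 BbwwMMCc=4 BbwwMMcc=2 BbwwMmCC=4 BbwwMmCc=8 BbwwMmcc=4 BbwwmmCC=2 BbwwmmCc=4 Bbwwmmcc=2 bbWWMMCC=2 bbWWMMCc=4 bbWWMMcc=2 bbWWMmCC=4 bbWWMmCc=8 bbWWMmcc=4 bbWWmmCC=2 bbWWmmCc=4 bbWWmmcc=2 bbWwMMCC=4 bbWwMMCc=8 bbWwMMcc=4 bbWwMmCC=8 bbWwMmCc=16 bbWwMmcc=8 bbWwmmCC=4 bbWwmmCc=8 bbWwmmcc=4 bbwwMMCC=2 bbwwMMCc=4 bbwwMMcc=2 bbwwMmCC=4 bbwwMmCc=8 bbwwMmcc=4 bbwwmmCC=2 bbwwmmCc=4 bbwwmmcc=2
B_ W_ mm C_ hits 18/256; gcd=2; 18÷2/256÷2 = 9/128

P(B_ W_ mm C_) = 9/128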